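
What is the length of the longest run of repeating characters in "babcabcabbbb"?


Input: "babcabcabbbb"
Scanning for longest run:
  Position 1 ('a'): new char, reset run to 1
  Position 2 ('b'): new char, reset run to 1
  Position 3 ('c'): new char, reset run to 1
  Position 4 ('a'): new char, reset run to 1
  Position 5 ('b'): new char, reset run to 1
  Position 6 ('c'): new char, reset run to 1
  Position 7 ('a'): new char, reset run to 1
  Position 8 ('b'): new char, reset run to 1
  Position 9 ('b'): continues run of 'b', length=2
  Position 10 ('b'): continues run of 'b', length=3
  Position 11 ('b'): continues run of 'b', length=4
Longest run: 'b' with length 4

4


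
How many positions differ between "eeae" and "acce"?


Comparing "eeae" and "acce" position by position:
  Position 0: 'e' vs 'a' => DIFFER
  Position 1: 'e' vs 'c' => DIFFER
  Position 2: 'a' vs 'c' => DIFFER
  Position 3: 'e' vs 'e' => same
Positions that differ: 3

3


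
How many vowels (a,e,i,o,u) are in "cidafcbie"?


Input: cidafcbie
Checking each character:
  'c' at position 0: consonant
  'i' at position 1: vowel (running total: 1)
  'd' at position 2: consonant
  'a' at position 3: vowel (running total: 2)
  'f' at position 4: consonant
  'c' at position 5: consonant
  'b' at position 6: consonant
  'i' at position 7: vowel (running total: 3)
  'e' at position 8: vowel (running total: 4)
Total vowels: 4

4


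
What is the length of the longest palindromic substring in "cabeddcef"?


Input: "cabeddcef"
Checking substrings for palindromes:
  [4:6] "dd" (len 2) => palindrome
Longest palindromic substring: "dd" with length 2

2


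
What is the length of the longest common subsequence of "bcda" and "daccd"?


LCS of "bcda" and "daccd"
DP table:
           d    a    c    c    d
      0    0    0    0    0    0
  b   0    0    0    0    0    0
  c   0    0    0    1    1    1
  d   0    1    1    1    1    2
  a   0    1    2    2    2    2
LCS length = dp[4][5] = 2

2


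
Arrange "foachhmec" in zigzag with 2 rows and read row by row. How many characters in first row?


Zigzag "foachhmec" into 2 rows:
Placing characters:
  'f' => row 0
  'o' => row 1
  'a' => row 0
  'c' => row 1
  'h' => row 0
  'h' => row 1
  'm' => row 0
  'e' => row 1
  'c' => row 0
Rows:
  Row 0: "fahmc"
  Row 1: "oche"
First row length: 5

5


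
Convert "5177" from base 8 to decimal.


Input: "5177" in base 8
Positional expansion:
  Digit '5' (value 5) x 8^3 = 2560
  Digit '1' (value 1) x 8^2 = 64
  Digit '7' (value 7) x 8^1 = 56
  Digit '7' (value 7) x 8^0 = 7
Sum = 2687

2687


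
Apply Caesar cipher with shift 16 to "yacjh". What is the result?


Caesar cipher: shift "yacjh" by 16
  'y' (pos 24) + 16 = pos 14 = 'o'
  'a' (pos 0) + 16 = pos 16 = 'q'
  'c' (pos 2) + 16 = pos 18 = 's'
  'j' (pos 9) + 16 = pos 25 = 'z'
  'h' (pos 7) + 16 = pos 23 = 'x'
Result: oqszx

oqszx


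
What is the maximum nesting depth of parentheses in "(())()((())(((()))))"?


Input: "(())()((())(((()))))"
Tracking depth:
  Position 0 '(': depth becomes 1
  Position 1 '(': depth becomes 2
  Position 2 ')': depth becomes 1
  Position 3 ')': depth becomes 0
  Position 4 '(': depth becomes 1
  Position 5 ')': depth becomes 0
  Position 6 '(': depth becomes 1
  Position 7 '(': depth becomes 2
  Position 8 '(': depth becomes 3
  Position 9 ')': depth becomes 2
  Position 10 ')': depth becomes 1
  Position 11 '(': depth becomes 2
  Position 12 '(': depth becomes 3
  Position 13 '(': depth becomes 4
  Position 14 '(': depth becomes 5
  Position 15 ')': depth becomes 4
  Position 16 ')': depth becomes 3
  Position 17 ')': depth becomes 2
  Position 18 ')': depth becomes 1
  Position 19 ')': depth becomes 0
Maximum depth reached: 5

5


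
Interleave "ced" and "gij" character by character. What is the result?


Interleaving "ced" and "gij":
  Position 0: 'c' from first, 'g' from second => "cg"
  Position 1: 'e' from first, 'i' from second => "ei"
  Position 2: 'd' from first, 'j' from second => "dj"
Result: cgeidj

cgeidj


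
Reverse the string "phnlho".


Input: phnlho
Reading characters right to left:
  Position 5: 'o'
  Position 4: 'h'
  Position 3: 'l'
  Position 2: 'n'
  Position 1: 'h'
  Position 0: 'p'
Reversed: ohlnhp

ohlnhp


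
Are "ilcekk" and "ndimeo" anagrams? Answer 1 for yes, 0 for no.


Strings: "ilcekk", "ndimeo"
Sorted first:  ceikkl
Sorted second: deimno
Differ at position 0: 'c' vs 'd' => not anagrams

0


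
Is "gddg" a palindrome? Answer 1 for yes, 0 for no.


Input: gddg
Reversed: gddg
  Compare pos 0 ('g') with pos 3 ('g'): match
  Compare pos 1 ('d') with pos 2 ('d'): match
Result: palindrome

1


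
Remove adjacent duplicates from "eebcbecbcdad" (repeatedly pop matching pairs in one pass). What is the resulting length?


Input: eebcbecbcdad
Stack-based adjacent duplicate removal:
  Read 'e': push. Stack: e
  Read 'e': matches stack top 'e' => pop. Stack: (empty)
  Read 'b': push. Stack: b
  Read 'c': push. Stack: bc
  Read 'b': push. Stack: bcb
  Read 'e': push. Stack: bcbe
  Read 'c': push. Stack: bcbec
  Read 'b': push. Stack: bcbecb
  Read 'c': push. Stack: bcbecbc
  Read 'd': push. Stack: bcbecbcd
  Read 'a': push. Stack: bcbecbcda
  Read 'd': push. Stack: bcbecbcdad
Final stack: "bcbecbcdad" (length 10)

10


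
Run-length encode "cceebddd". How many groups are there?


Input: cceebddd
Scanning for consecutive runs:
  Group 1: 'c' x 2 (positions 0-1)
  Group 2: 'e' x 2 (positions 2-3)
  Group 3: 'b' x 1 (positions 4-4)
  Group 4: 'd' x 3 (positions 5-7)
Total groups: 4

4


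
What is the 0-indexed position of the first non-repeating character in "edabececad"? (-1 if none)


Input: edabececad
Character frequencies:
  'a': 2
  'b': 1
  'c': 2
  'd': 2
  'e': 3
Scanning left to right for freq == 1:
  Position 0 ('e'): freq=3, skip
  Position 1 ('d'): freq=2, skip
  Position 2 ('a'): freq=2, skip
  Position 3 ('b'): unique! => answer = 3

3


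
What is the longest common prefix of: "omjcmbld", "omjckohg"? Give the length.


Words: omjcmbld, omjckohg
  Position 0: all 'o' => match
  Position 1: all 'm' => match
  Position 2: all 'j' => match
  Position 3: all 'c' => match
  Position 4: ('m', 'k') => mismatch, stop
LCP = "omjc" (length 4)

4


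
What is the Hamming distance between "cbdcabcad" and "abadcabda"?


Comparing "cbdcabcad" and "abadcabda" position by position:
  Position 0: 'c' vs 'a' => differ
  Position 1: 'b' vs 'b' => same
  Position 2: 'd' vs 'a' => differ
  Position 3: 'c' vs 'd' => differ
  Position 4: 'a' vs 'c' => differ
  Position 5: 'b' vs 'a' => differ
  Position 6: 'c' vs 'b' => differ
  Position 7: 'a' vs 'd' => differ
  Position 8: 'd' vs 'a' => differ
Total differences (Hamming distance): 8

8


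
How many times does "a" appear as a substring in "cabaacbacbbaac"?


Searching for "a" in "cabaacbacbbaac"
Scanning each position:
  Position 0: "c" => no
  Position 1: "a" => MATCH
  Position 2: "b" => no
  Position 3: "a" => MATCH
  Position 4: "a" => MATCH
  Position 5: "c" => no
  Position 6: "b" => no
  Position 7: "a" => MATCH
  Position 8: "c" => no
  Position 9: "b" => no
  Position 10: "b" => no
  Position 11: "a" => MATCH
  Position 12: "a" => MATCH
  Position 13: "c" => no
Total occurrences: 6

6


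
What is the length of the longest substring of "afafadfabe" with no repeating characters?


Input: "afafadfabe"
Sliding window (track last position of each char):
  Position 0 ('a'): window [0,0] length 1 -- new best
  Position 1 ('f'): window [0,1] length 2 -- new best
  Position 2 ('a'): repeat (last at 0), move window start to 1
  Position 2 ('a'): window [1,2] length 2
  Position 3 ('f'): repeat (last at 1), move window start to 2
  Position 3 ('f'): window [2,3] length 2
  Position 4 ('a'): repeat (last at 2), move window start to 3
  Position 4 ('a'): window [3,4] length 2
  Position 5 ('d'): window [3,5] length 3 -- new best
  Position 6 ('f'): repeat (last at 3), move window start to 4
  Position 6 ('f'): window [4,6] length 3
  Position 7 ('a'): repeat (last at 4), move window start to 5
  Position 7 ('a'): window [5,7] length 3
  Position 8 ('b'): window [5,8] length 4 -- new best
  Position 9 ('e'): window [5,9] length 5 -- new best
Longest substring with no repeats: "dfabe" with length 5

5


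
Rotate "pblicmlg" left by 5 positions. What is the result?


Input: "pblicmlg", rotate left by 5
First 5 characters: "pblic"
Remaining characters: "mlg"
Concatenate remaining + first: "mlg" + "pblic" = "mlgpblic"

mlgpblic


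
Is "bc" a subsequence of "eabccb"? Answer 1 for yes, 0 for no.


Check if "bc" is a subsequence of "eabccb"
Greedy scan:
  Position 0 ('e'): no match needed
  Position 1 ('a'): no match needed
  Position 2 ('b'): matches sub[0] = 'b'
  Position 3 ('c'): matches sub[1] = 'c'
  Position 4 ('c'): no match needed
  Position 5 ('b'): no match needed
All 2 characters matched => is a subsequence

1


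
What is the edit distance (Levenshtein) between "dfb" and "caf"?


Computing edit distance: "dfb" -> "caf"
DP table:
           c    a    f
      0    1    2    3
  d   1    1    2    3
  f   2    2    2    2
  b   3    3    3    3
Edit distance = dp[3][3] = 3

3


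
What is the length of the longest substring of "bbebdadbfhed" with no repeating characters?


Input: "bbebdadbfhed"
Sliding window (track last position of each char):
  Position 0 ('b'): window [0,0] length 1 -- new best
  Position 1 ('b'): repeat (last at 0), move window start to 1
  Position 1 ('b'): window [1,1] length 1
  Position 2 ('e'): window [1,2] length 2 -- new best
  Position 3 ('b'): repeat (last at 1), move window start to 2
  Position 3 ('b'): window [2,3] length 2
  Position 4 ('d'): window [2,4] length 3 -- new best
  Position 5 ('a'): window [2,5] length 4 -- new best
  Position 6 ('d'): repeat (last at 4), move window start to 5
  Position 6 ('d'): window [5,6] length 2
  Position 7 ('b'): window [5,7] length 3
  Position 8 ('f'): window [5,8] length 4
  Position 9 ('h'): window [5,9] length 5 -- new best
  Position 10 ('e'): window [5,10] length 6 -- new best
  Position 11 ('d'): repeat (last at 6), move window start to 7
  Position 11 ('d'): window [7,11] length 5
Longest substring with no repeats: "adbfhe" with length 6

6


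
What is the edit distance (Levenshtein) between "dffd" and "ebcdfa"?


Computing edit distance: "dffd" -> "ebcdfa"
DP table:
           e    b    c    d    f    a
      0    1    2    3    4    5    6
  d   1    1    2    3    3    4    5
  f   2    2    2    3    4    3    4
  f   3    3    3    3    4    4    4
  d   4    4    4    4    3    4    5
Edit distance = dp[4][6] = 5

5


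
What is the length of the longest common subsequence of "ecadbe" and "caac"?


LCS of "ecadbe" and "caac"
DP table:
           c    a    a    c
      0    0    0    0    0
  e   0    0    0    0    0
  c   0    1    1    1    1
  a   0    1    2    2    2
  d   0    1    2    2    2
  b   0    1    2    2    2
  e   0    1    2    2    2
LCS length = dp[6][4] = 2

2


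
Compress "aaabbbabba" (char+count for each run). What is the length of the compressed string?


Input: aaabbbabba
Runs:
  'a' x 3 => "a3"
  'b' x 3 => "b3"
  'a' x 1 => "a1"
  'b' x 2 => "b2"
  'a' x 1 => "a1"
Compressed: "a3b3a1b2a1"
Compressed length: 10

10


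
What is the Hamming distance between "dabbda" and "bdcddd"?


Comparing "dabbda" and "bdcddd" position by position:
  Position 0: 'd' vs 'b' => differ
  Position 1: 'a' vs 'd' => differ
  Position 2: 'b' vs 'c' => differ
  Position 3: 'b' vs 'd' => differ
  Position 4: 'd' vs 'd' => same
  Position 5: 'a' vs 'd' => differ
Total differences (Hamming distance): 5

5


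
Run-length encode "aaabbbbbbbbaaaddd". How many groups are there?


Input: aaabbbbbbbbaaaddd
Scanning for consecutive runs:
  Group 1: 'a' x 3 (positions 0-2)
  Group 2: 'b' x 8 (positions 3-10)
  Group 3: 'a' x 3 (positions 11-13)
  Group 4: 'd' x 3 (positions 14-16)
Total groups: 4

4


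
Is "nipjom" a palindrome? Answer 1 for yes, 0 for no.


Input: nipjom
Reversed: mojpin
  Compare pos 0 ('n') with pos 5 ('m'): MISMATCH
  Compare pos 1 ('i') with pos 4 ('o'): MISMATCH
  Compare pos 2 ('p') with pos 3 ('j'): MISMATCH
Result: not a palindrome

0


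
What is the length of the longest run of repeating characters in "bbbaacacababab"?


Input: "bbbaacacababab"
Scanning for longest run:
  Position 1 ('b'): continues run of 'b', length=2
  Position 2 ('b'): continues run of 'b', length=3
  Position 3 ('a'): new char, reset run to 1
  Position 4 ('a'): continues run of 'a', length=2
  Position 5 ('c'): new char, reset run to 1
  Position 6 ('a'): new char, reset run to 1
  Position 7 ('c'): new char, reset run to 1
  Position 8 ('a'): new char, reset run to 1
  Position 9 ('b'): new char, reset run to 1
  Position 10 ('a'): new char, reset run to 1
  Position 11 ('b'): new char, reset run to 1
  Position 12 ('a'): new char, reset run to 1
  Position 13 ('b'): new char, reset run to 1
Longest run: 'b' with length 3

3


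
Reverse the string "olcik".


Input: olcik
Reading characters right to left:
  Position 4: 'k'
  Position 3: 'i'
  Position 2: 'c'
  Position 1: 'l'
  Position 0: 'o'
Reversed: kiclo

kiclo


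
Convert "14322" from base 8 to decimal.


Input: "14322" in base 8
Positional expansion:
  Digit '1' (value 1) x 8^4 = 4096
  Digit '4' (value 4) x 8^3 = 2048
  Digit '3' (value 3) x 8^2 = 192
  Digit '2' (value 2) x 8^1 = 16
  Digit '2' (value 2) x 8^0 = 2
Sum = 6354

6354


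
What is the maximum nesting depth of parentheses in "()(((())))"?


Input: "()(((())))"
Tracking depth:
  Position 0 '(': depth becomes 1
  Position 1 ')': depth becomes 0
  Position 2 '(': depth becomes 1
  Position 3 '(': depth becomes 2
  Position 4 '(': depth becomes 3
  Position 5 '(': depth becomes 4
  Position 6 ')': depth becomes 3
  Position 7 ')': depth becomes 2
  Position 8 ')': depth becomes 1
  Position 9 ')': depth becomes 0
Maximum depth reached: 4

4


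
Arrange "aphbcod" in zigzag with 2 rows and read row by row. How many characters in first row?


Zigzag "aphbcod" into 2 rows:
Placing characters:
  'a' => row 0
  'p' => row 1
  'h' => row 0
  'b' => row 1
  'c' => row 0
  'o' => row 1
  'd' => row 0
Rows:
  Row 0: "ahcd"
  Row 1: "pbo"
First row length: 4

4


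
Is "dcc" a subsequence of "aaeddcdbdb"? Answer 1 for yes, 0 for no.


Check if "dcc" is a subsequence of "aaeddcdbdb"
Greedy scan:
  Position 0 ('a'): no match needed
  Position 1 ('a'): no match needed
  Position 2 ('e'): no match needed
  Position 3 ('d'): matches sub[0] = 'd'
  Position 4 ('d'): no match needed
  Position 5 ('c'): matches sub[1] = 'c'
  Position 6 ('d'): no match needed
  Position 7 ('b'): no match needed
  Position 8 ('d'): no match needed
  Position 9 ('b'): no match needed
Only matched 2/3 characters => not a subsequence

0


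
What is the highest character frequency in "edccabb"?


Input: edccabb
Character counts:
  'a': 1
  'b': 2
  'c': 2
  'd': 1
  'e': 1
Maximum frequency: 2

2


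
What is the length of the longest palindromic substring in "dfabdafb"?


Input: "dfabdafb"
Checking substrings for palindromes:
  No multi-char palindromic substrings found
Longest palindromic substring: "d" with length 1

1


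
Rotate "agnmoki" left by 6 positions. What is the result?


Input: "agnmoki", rotate left by 6
First 6 characters: "agnmok"
Remaining characters: "i"
Concatenate remaining + first: "i" + "agnmok" = "iagnmok"

iagnmok


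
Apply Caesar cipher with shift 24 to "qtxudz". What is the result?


Caesar cipher: shift "qtxudz" by 24
  'q' (pos 16) + 24 = pos 14 = 'o'
  't' (pos 19) + 24 = pos 17 = 'r'
  'x' (pos 23) + 24 = pos 21 = 'v'
  'u' (pos 20) + 24 = pos 18 = 's'
  'd' (pos 3) + 24 = pos 1 = 'b'
  'z' (pos 25) + 24 = pos 23 = 'x'
Result: orvsbx

orvsbx


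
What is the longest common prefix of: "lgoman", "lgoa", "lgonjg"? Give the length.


Words: lgoman, lgoa, lgonjg
  Position 0: all 'l' => match
  Position 1: all 'g' => match
  Position 2: all 'o' => match
  Position 3: ('m', 'a', 'n') => mismatch, stop
LCP = "lgo" (length 3)

3


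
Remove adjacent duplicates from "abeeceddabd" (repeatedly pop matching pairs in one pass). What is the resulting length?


Input: abeeceddabd
Stack-based adjacent duplicate removal:
  Read 'a': push. Stack: a
  Read 'b': push. Stack: ab
  Read 'e': push. Stack: abe
  Read 'e': matches stack top 'e' => pop. Stack: ab
  Read 'c': push. Stack: abc
  Read 'e': push. Stack: abce
  Read 'd': push. Stack: abced
  Read 'd': matches stack top 'd' => pop. Stack: abce
  Read 'a': push. Stack: abcea
  Read 'b': push. Stack: abceab
  Read 'd': push. Stack: abceabd
Final stack: "abceabd" (length 7)

7


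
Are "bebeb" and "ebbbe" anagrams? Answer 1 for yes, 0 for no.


Strings: "bebeb", "ebbbe"
Sorted first:  bbbee
Sorted second: bbbee
Sorted forms match => anagrams

1


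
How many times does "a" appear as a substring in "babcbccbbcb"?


Searching for "a" in "babcbccbbcb"
Scanning each position:
  Position 0: "b" => no
  Position 1: "a" => MATCH
  Position 2: "b" => no
  Position 3: "c" => no
  Position 4: "b" => no
  Position 5: "c" => no
  Position 6: "c" => no
  Position 7: "b" => no
  Position 8: "b" => no
  Position 9: "c" => no
  Position 10: "b" => no
Total occurrences: 1

1


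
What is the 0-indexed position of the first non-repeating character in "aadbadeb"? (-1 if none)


Input: aadbadeb
Character frequencies:
  'a': 3
  'b': 2
  'd': 2
  'e': 1
Scanning left to right for freq == 1:
  Position 0 ('a'): freq=3, skip
  Position 1 ('a'): freq=3, skip
  Position 2 ('d'): freq=2, skip
  Position 3 ('b'): freq=2, skip
  Position 4 ('a'): freq=3, skip
  Position 5 ('d'): freq=2, skip
  Position 6 ('e'): unique! => answer = 6

6


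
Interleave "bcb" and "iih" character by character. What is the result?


Interleaving "bcb" and "iih":
  Position 0: 'b' from first, 'i' from second => "bi"
  Position 1: 'c' from first, 'i' from second => "ci"
  Position 2: 'b' from first, 'h' from second => "bh"
Result: bicibh

bicibh


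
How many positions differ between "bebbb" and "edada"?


Comparing "bebbb" and "edada" position by position:
  Position 0: 'b' vs 'e' => DIFFER
  Position 1: 'e' vs 'd' => DIFFER
  Position 2: 'b' vs 'a' => DIFFER
  Position 3: 'b' vs 'd' => DIFFER
  Position 4: 'b' vs 'a' => DIFFER
Positions that differ: 5

5


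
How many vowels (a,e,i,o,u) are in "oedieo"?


Input: oedieo
Checking each character:
  'o' at position 0: vowel (running total: 1)
  'e' at position 1: vowel (running total: 2)
  'd' at position 2: consonant
  'i' at position 3: vowel (running total: 3)
  'e' at position 4: vowel (running total: 4)
  'o' at position 5: vowel (running total: 5)
Total vowels: 5

5


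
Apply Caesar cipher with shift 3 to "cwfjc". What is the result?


Caesar cipher: shift "cwfjc" by 3
  'c' (pos 2) + 3 = pos 5 = 'f'
  'w' (pos 22) + 3 = pos 25 = 'z'
  'f' (pos 5) + 3 = pos 8 = 'i'
  'j' (pos 9) + 3 = pos 12 = 'm'
  'c' (pos 2) + 3 = pos 5 = 'f'
Result: fzimf

fzimf


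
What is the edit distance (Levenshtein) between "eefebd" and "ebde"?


Computing edit distance: "eefebd" -> "ebde"
DP table:
           e    b    d    e
      0    1    2    3    4
  e   1    0    1    2    3
  e   2    1    1    2    2
  f   3    2    2    2    3
  e   4    3    3    3    2
  b   5    4    3    4    3
  d   6    5    4    3    4
Edit distance = dp[6][4] = 4

4


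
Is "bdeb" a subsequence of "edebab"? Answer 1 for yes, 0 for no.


Check if "bdeb" is a subsequence of "edebab"
Greedy scan:
  Position 0 ('e'): no match needed
  Position 1 ('d'): no match needed
  Position 2 ('e'): no match needed
  Position 3 ('b'): matches sub[0] = 'b'
  Position 4 ('a'): no match needed
  Position 5 ('b'): no match needed
Only matched 1/4 characters => not a subsequence

0


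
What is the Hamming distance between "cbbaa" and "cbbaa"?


Comparing "cbbaa" and "cbbaa" position by position:
  Position 0: 'c' vs 'c' => same
  Position 1: 'b' vs 'b' => same
  Position 2: 'b' vs 'b' => same
  Position 3: 'a' vs 'a' => same
  Position 4: 'a' vs 'a' => same
Total differences (Hamming distance): 0

0


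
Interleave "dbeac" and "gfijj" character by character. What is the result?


Interleaving "dbeac" and "gfijj":
  Position 0: 'd' from first, 'g' from second => "dg"
  Position 1: 'b' from first, 'f' from second => "bf"
  Position 2: 'e' from first, 'i' from second => "ei"
  Position 3: 'a' from first, 'j' from second => "aj"
  Position 4: 'c' from first, 'j' from second => "cj"
Result: dgbfeiajcj

dgbfeiajcj


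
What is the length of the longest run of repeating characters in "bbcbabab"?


Input: "bbcbabab"
Scanning for longest run:
  Position 1 ('b'): continues run of 'b', length=2
  Position 2 ('c'): new char, reset run to 1
  Position 3 ('b'): new char, reset run to 1
  Position 4 ('a'): new char, reset run to 1
  Position 5 ('b'): new char, reset run to 1
  Position 6 ('a'): new char, reset run to 1
  Position 7 ('b'): new char, reset run to 1
Longest run: 'b' with length 2

2


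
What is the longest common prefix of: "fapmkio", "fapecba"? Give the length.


Words: fapmkio, fapecba
  Position 0: all 'f' => match
  Position 1: all 'a' => match
  Position 2: all 'p' => match
  Position 3: ('m', 'e') => mismatch, stop
LCP = "fap" (length 3)

3


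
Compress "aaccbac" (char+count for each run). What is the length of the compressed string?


Input: aaccbac
Runs:
  'a' x 2 => "a2"
  'c' x 2 => "c2"
  'b' x 1 => "b1"
  'a' x 1 => "a1"
  'c' x 1 => "c1"
Compressed: "a2c2b1a1c1"
Compressed length: 10

10


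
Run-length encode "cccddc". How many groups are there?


Input: cccddc
Scanning for consecutive runs:
  Group 1: 'c' x 3 (positions 0-2)
  Group 2: 'd' x 2 (positions 3-4)
  Group 3: 'c' x 1 (positions 5-5)
Total groups: 3

3


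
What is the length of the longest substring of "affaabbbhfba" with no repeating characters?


Input: "affaabbbhfba"
Sliding window (track last position of each char):
  Position 0 ('a'): window [0,0] length 1 -- new best
  Position 1 ('f'): window [0,1] length 2 -- new best
  Position 2 ('f'): repeat (last at 1), move window start to 2
  Position 2 ('f'): window [2,2] length 1
  Position 3 ('a'): window [2,3] length 2
  Position 4 ('a'): repeat (last at 3), move window start to 4
  Position 4 ('a'): window [4,4] length 1
  Position 5 ('b'): window [4,5] length 2
  Position 6 ('b'): repeat (last at 5), move window start to 6
  Position 6 ('b'): window [6,6] length 1
  Position 7 ('b'): repeat (last at 6), move window start to 7
  Position 7 ('b'): window [7,7] length 1
  Position 8 ('h'): window [7,8] length 2
  Position 9 ('f'): window [7,9] length 3 -- new best
  Position 10 ('b'): repeat (last at 7), move window start to 8
  Position 10 ('b'): window [8,10] length 3
  Position 11 ('a'): window [8,11] length 4 -- new best
Longest substring with no repeats: "hfba" with length 4

4


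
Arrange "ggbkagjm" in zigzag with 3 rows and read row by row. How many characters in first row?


Zigzag "ggbkagjm" into 3 rows:
Placing characters:
  'g' => row 0
  'g' => row 1
  'b' => row 2
  'k' => row 1
  'a' => row 0
  'g' => row 1
  'j' => row 2
  'm' => row 1
Rows:
  Row 0: "ga"
  Row 1: "gkgm"
  Row 2: "bj"
First row length: 2

2


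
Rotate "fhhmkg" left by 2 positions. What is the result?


Input: "fhhmkg", rotate left by 2
First 2 characters: "fh"
Remaining characters: "hmkg"
Concatenate remaining + first: "hmkg" + "fh" = "hmkgfh"

hmkgfh


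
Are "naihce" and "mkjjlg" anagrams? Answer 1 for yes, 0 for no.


Strings: "naihce", "mkjjlg"
Sorted first:  acehin
Sorted second: gjjklm
Differ at position 0: 'a' vs 'g' => not anagrams

0


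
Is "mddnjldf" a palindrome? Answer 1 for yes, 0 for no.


Input: mddnjldf
Reversed: fdljnddm
  Compare pos 0 ('m') with pos 7 ('f'): MISMATCH
  Compare pos 1 ('d') with pos 6 ('d'): match
  Compare pos 2 ('d') with pos 5 ('l'): MISMATCH
  Compare pos 3 ('n') with pos 4 ('j'): MISMATCH
Result: not a palindrome

0


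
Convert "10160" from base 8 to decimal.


Input: "10160" in base 8
Positional expansion:
  Digit '1' (value 1) x 8^4 = 4096
  Digit '0' (value 0) x 8^3 = 0
  Digit '1' (value 1) x 8^2 = 64
  Digit '6' (value 6) x 8^1 = 48
  Digit '0' (value 0) x 8^0 = 0
Sum = 4208

4208


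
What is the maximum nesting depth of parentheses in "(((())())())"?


Input: "(((())())())"
Tracking depth:
  Position 0 '(': depth becomes 1
  Position 1 '(': depth becomes 2
  Position 2 '(': depth becomes 3
  Position 3 '(': depth becomes 4
  Position 4 ')': depth becomes 3
  Position 5 ')': depth becomes 2
  Position 6 '(': depth becomes 3
  Position 7 ')': depth becomes 2
  Position 8 ')': depth becomes 1
  Position 9 '(': depth becomes 2
  Position 10 ')': depth becomes 1
  Position 11 ')': depth becomes 0
Maximum depth reached: 4

4


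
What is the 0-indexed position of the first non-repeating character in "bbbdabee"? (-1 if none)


Input: bbbdabee
Character frequencies:
  'a': 1
  'b': 4
  'd': 1
  'e': 2
Scanning left to right for freq == 1:
  Position 0 ('b'): freq=4, skip
  Position 1 ('b'): freq=4, skip
  Position 2 ('b'): freq=4, skip
  Position 3 ('d'): unique! => answer = 3

3


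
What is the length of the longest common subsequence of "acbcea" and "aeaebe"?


LCS of "acbcea" and "aeaebe"
DP table:
           a    e    a    e    b    e
      0    0    0    0    0    0    0
  a   0    1    1    1    1    1    1
  c   0    1    1    1    1    1    1
  b   0    1    1    1    1    2    2
  c   0    1    1    1    1    2    2
  e   0    1    2    2    2    2    3
  a   0    1    2    3    3    3    3
LCS length = dp[6][6] = 3

3


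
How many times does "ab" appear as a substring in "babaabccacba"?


Searching for "ab" in "babaabccacba"
Scanning each position:
  Position 0: "ba" => no
  Position 1: "ab" => MATCH
  Position 2: "ba" => no
  Position 3: "aa" => no
  Position 4: "ab" => MATCH
  Position 5: "bc" => no
  Position 6: "cc" => no
  Position 7: "ca" => no
  Position 8: "ac" => no
  Position 9: "cb" => no
  Position 10: "ba" => no
Total occurrences: 2

2


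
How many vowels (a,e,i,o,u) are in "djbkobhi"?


Input: djbkobhi
Checking each character:
  'd' at position 0: consonant
  'j' at position 1: consonant
  'b' at position 2: consonant
  'k' at position 3: consonant
  'o' at position 4: vowel (running total: 1)
  'b' at position 5: consonant
  'h' at position 6: consonant
  'i' at position 7: vowel (running total: 2)
Total vowels: 2

2


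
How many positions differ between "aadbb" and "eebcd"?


Comparing "aadbb" and "eebcd" position by position:
  Position 0: 'a' vs 'e' => DIFFER
  Position 1: 'a' vs 'e' => DIFFER
  Position 2: 'd' vs 'b' => DIFFER
  Position 3: 'b' vs 'c' => DIFFER
  Position 4: 'b' vs 'd' => DIFFER
Positions that differ: 5

5


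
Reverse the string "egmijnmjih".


Input: egmijnmjih
Reading characters right to left:
  Position 9: 'h'
  Position 8: 'i'
  Position 7: 'j'
  Position 6: 'm'
  Position 5: 'n'
  Position 4: 'j'
  Position 3: 'i'
  Position 2: 'm'
  Position 1: 'g'
  Position 0: 'e'
Reversed: hijmnjimge

hijmnjimge


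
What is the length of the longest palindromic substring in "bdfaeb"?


Input: "bdfaeb"
Checking substrings for palindromes:
  No multi-char palindromic substrings found
Longest palindromic substring: "b" with length 1

1


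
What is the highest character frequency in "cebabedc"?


Input: cebabedc
Character counts:
  'a': 1
  'b': 2
  'c': 2
  'd': 1
  'e': 2
Maximum frequency: 2

2


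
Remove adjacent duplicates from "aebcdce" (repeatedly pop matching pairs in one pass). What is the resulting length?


Input: aebcdce
Stack-based adjacent duplicate removal:
  Read 'a': push. Stack: a
  Read 'e': push. Stack: ae
  Read 'b': push. Stack: aeb
  Read 'c': push. Stack: aebc
  Read 'd': push. Stack: aebcd
  Read 'c': push. Stack: aebcdc
  Read 'e': push. Stack: aebcdce
Final stack: "aebcdce" (length 7)

7


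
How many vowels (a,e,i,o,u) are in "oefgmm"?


Input: oefgmm
Checking each character:
  'o' at position 0: vowel (running total: 1)
  'e' at position 1: vowel (running total: 2)
  'f' at position 2: consonant
  'g' at position 3: consonant
  'm' at position 4: consonant
  'm' at position 5: consonant
Total vowels: 2

2


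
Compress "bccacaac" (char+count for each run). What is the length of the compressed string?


Input: bccacaac
Runs:
  'b' x 1 => "b1"
  'c' x 2 => "c2"
  'a' x 1 => "a1"
  'c' x 1 => "c1"
  'a' x 2 => "a2"
  'c' x 1 => "c1"
Compressed: "b1c2a1c1a2c1"
Compressed length: 12

12


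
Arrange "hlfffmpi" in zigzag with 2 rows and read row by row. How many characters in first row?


Zigzag "hlfffmpi" into 2 rows:
Placing characters:
  'h' => row 0
  'l' => row 1
  'f' => row 0
  'f' => row 1
  'f' => row 0
  'm' => row 1
  'p' => row 0
  'i' => row 1
Rows:
  Row 0: "hffp"
  Row 1: "lfmi"
First row length: 4

4


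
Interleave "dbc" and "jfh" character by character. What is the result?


Interleaving "dbc" and "jfh":
  Position 0: 'd' from first, 'j' from second => "dj"
  Position 1: 'b' from first, 'f' from second => "bf"
  Position 2: 'c' from first, 'h' from second => "ch"
Result: djbfch

djbfch


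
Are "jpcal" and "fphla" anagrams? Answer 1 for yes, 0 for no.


Strings: "jpcal", "fphla"
Sorted first:  acjlp
Sorted second: afhlp
Differ at position 1: 'c' vs 'f' => not anagrams

0


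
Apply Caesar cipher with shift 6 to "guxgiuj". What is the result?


Caesar cipher: shift "guxgiuj" by 6
  'g' (pos 6) + 6 = pos 12 = 'm'
  'u' (pos 20) + 6 = pos 0 = 'a'
  'x' (pos 23) + 6 = pos 3 = 'd'
  'g' (pos 6) + 6 = pos 12 = 'm'
  'i' (pos 8) + 6 = pos 14 = 'o'
  'u' (pos 20) + 6 = pos 0 = 'a'
  'j' (pos 9) + 6 = pos 15 = 'p'
Result: madmoap

madmoap


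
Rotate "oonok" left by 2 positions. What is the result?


Input: "oonok", rotate left by 2
First 2 characters: "oo"
Remaining characters: "nok"
Concatenate remaining + first: "nok" + "oo" = "nokoo"

nokoo


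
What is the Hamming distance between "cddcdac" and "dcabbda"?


Comparing "cddcdac" and "dcabbda" position by position:
  Position 0: 'c' vs 'd' => differ
  Position 1: 'd' vs 'c' => differ
  Position 2: 'd' vs 'a' => differ
  Position 3: 'c' vs 'b' => differ
  Position 4: 'd' vs 'b' => differ
  Position 5: 'a' vs 'd' => differ
  Position 6: 'c' vs 'a' => differ
Total differences (Hamming distance): 7

7


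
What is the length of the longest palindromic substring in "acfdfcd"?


Input: "acfdfcd"
Checking substrings for palindromes:
  [1:6] "cfdfc" (len 5) => palindrome
  [2:5] "fdf" (len 3) => palindrome
Longest palindromic substring: "cfdfc" with length 5

5


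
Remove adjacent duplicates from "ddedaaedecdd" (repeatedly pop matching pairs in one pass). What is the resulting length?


Input: ddedaaedecdd
Stack-based adjacent duplicate removal:
  Read 'd': push. Stack: d
  Read 'd': matches stack top 'd' => pop. Stack: (empty)
  Read 'e': push. Stack: e
  Read 'd': push. Stack: ed
  Read 'a': push. Stack: eda
  Read 'a': matches stack top 'a' => pop. Stack: ed
  Read 'e': push. Stack: ede
  Read 'd': push. Stack: eded
  Read 'e': push. Stack: edede
  Read 'c': push. Stack: ededec
  Read 'd': push. Stack: ededecd
  Read 'd': matches stack top 'd' => pop. Stack: ededec
Final stack: "ededec" (length 6)

6


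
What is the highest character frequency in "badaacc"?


Input: badaacc
Character counts:
  'a': 3
  'b': 1
  'c': 2
  'd': 1
Maximum frequency: 3

3


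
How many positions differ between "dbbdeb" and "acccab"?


Comparing "dbbdeb" and "acccab" position by position:
  Position 0: 'd' vs 'a' => DIFFER
  Position 1: 'b' vs 'c' => DIFFER
  Position 2: 'b' vs 'c' => DIFFER
  Position 3: 'd' vs 'c' => DIFFER
  Position 4: 'e' vs 'a' => DIFFER
  Position 5: 'b' vs 'b' => same
Positions that differ: 5

5


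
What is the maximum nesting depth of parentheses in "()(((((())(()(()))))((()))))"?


Input: "()(((((())(()(()))))((()))))"
Tracking depth:
  Position 0 '(': depth becomes 1
  Position 1 ')': depth becomes 0
  Position 2 '(': depth becomes 1
  Position 3 '(': depth becomes 2
  Position 4 '(': depth becomes 3
  Position 5 '(': depth becomes 4
  Position 6 '(': depth becomes 5
  Position 7 '(': depth becomes 6
  Position 8 ')': depth becomes 5
  Position 9 ')': depth becomes 4
  Position 10 '(': depth becomes 5
  Position 11 '(': depth becomes 6
  Position 12 ')': depth becomes 5
  Position 13 '(': depth becomes 6
  Position 14 '(': depth becomes 7
  Position 15 ')': depth becomes 6
  Position 16 ')': depth becomes 5
  Position 17 ')': depth becomes 4
  Position 18 ')': depth becomes 3
  Position 19 ')': depth becomes 2
  Position 20 '(': depth becomes 3
  Position 21 '(': depth becomes 4
  Position 22 '(': depth becomes 5
  Position 23 ')': depth becomes 4
  Position 24 ')': depth becomes 3
  Position 25 ')': depth becomes 2
  Position 26 ')': depth becomes 1
  Position 27 ')': depth becomes 0
Maximum depth reached: 7

7


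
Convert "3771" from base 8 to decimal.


Input: "3771" in base 8
Positional expansion:
  Digit '3' (value 3) x 8^3 = 1536
  Digit '7' (value 7) x 8^2 = 448
  Digit '7' (value 7) x 8^1 = 56
  Digit '1' (value 1) x 8^0 = 1
Sum = 2041

2041


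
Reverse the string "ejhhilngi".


Input: ejhhilngi
Reading characters right to left:
  Position 8: 'i'
  Position 7: 'g'
  Position 6: 'n'
  Position 5: 'l'
  Position 4: 'i'
  Position 3: 'h'
  Position 2: 'h'
  Position 1: 'j'
  Position 0: 'e'
Reversed: ignlihhje

ignlihhje


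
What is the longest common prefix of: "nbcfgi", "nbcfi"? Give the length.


Words: nbcfgi, nbcfi
  Position 0: all 'n' => match
  Position 1: all 'b' => match
  Position 2: all 'c' => match
  Position 3: all 'f' => match
  Position 4: ('g', 'i') => mismatch, stop
LCP = "nbcf" (length 4)

4


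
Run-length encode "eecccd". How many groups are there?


Input: eecccd
Scanning for consecutive runs:
  Group 1: 'e' x 2 (positions 0-1)
  Group 2: 'c' x 3 (positions 2-4)
  Group 3: 'd' x 1 (positions 5-5)
Total groups: 3

3


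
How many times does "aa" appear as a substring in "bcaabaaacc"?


Searching for "aa" in "bcaabaaacc"
Scanning each position:
  Position 0: "bc" => no
  Position 1: "ca" => no
  Position 2: "aa" => MATCH
  Position 3: "ab" => no
  Position 4: "ba" => no
  Position 5: "aa" => MATCH
  Position 6: "aa" => MATCH
  Position 7: "ac" => no
  Position 8: "cc" => no
Total occurrences: 3

3


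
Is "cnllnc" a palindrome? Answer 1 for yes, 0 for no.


Input: cnllnc
Reversed: cnllnc
  Compare pos 0 ('c') with pos 5 ('c'): match
  Compare pos 1 ('n') with pos 4 ('n'): match
  Compare pos 2 ('l') with pos 3 ('l'): match
Result: palindrome

1


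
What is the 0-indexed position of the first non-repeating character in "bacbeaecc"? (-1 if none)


Input: bacbeaecc
Character frequencies:
  'a': 2
  'b': 2
  'c': 3
  'e': 2
Scanning left to right for freq == 1:
  Position 0 ('b'): freq=2, skip
  Position 1 ('a'): freq=2, skip
  Position 2 ('c'): freq=3, skip
  Position 3 ('b'): freq=2, skip
  Position 4 ('e'): freq=2, skip
  Position 5 ('a'): freq=2, skip
  Position 6 ('e'): freq=2, skip
  Position 7 ('c'): freq=3, skip
  Position 8 ('c'): freq=3, skip
  No unique character found => answer = -1

-1


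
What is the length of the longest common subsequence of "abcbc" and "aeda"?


LCS of "abcbc" and "aeda"
DP table:
           a    e    d    a
      0    0    0    0    0
  a   0    1    1    1    1
  b   0    1    1    1    1
  c   0    1    1    1    1
  b   0    1    1    1    1
  c   0    1    1    1    1
LCS length = dp[5][4] = 1

1


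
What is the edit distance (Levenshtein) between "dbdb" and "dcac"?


Computing edit distance: "dbdb" -> "dcac"
DP table:
           d    c    a    c
      0    1    2    3    4
  d   1    0    1    2    3
  b   2    1    1    2    3
  d   3    2    2    2    3
  b   4    3    3    3    3
Edit distance = dp[4][4] = 3

3


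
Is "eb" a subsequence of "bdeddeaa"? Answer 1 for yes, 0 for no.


Check if "eb" is a subsequence of "bdeddeaa"
Greedy scan:
  Position 0 ('b'): no match needed
  Position 1 ('d'): no match needed
  Position 2 ('e'): matches sub[0] = 'e'
  Position 3 ('d'): no match needed
  Position 4 ('d'): no match needed
  Position 5 ('e'): no match needed
  Position 6 ('a'): no match needed
  Position 7 ('a'): no match needed
Only matched 1/2 characters => not a subsequence

0


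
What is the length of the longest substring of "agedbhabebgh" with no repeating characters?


Input: "agedbhabebgh"
Sliding window (track last position of each char):
  Position 0 ('a'): window [0,0] length 1 -- new best
  Position 1 ('g'): window [0,1] length 2 -- new best
  Position 2 ('e'): window [0,2] length 3 -- new best
  Position 3 ('d'): window [0,3] length 4 -- new best
  Position 4 ('b'): window [0,4] length 5 -- new best
  Position 5 ('h'): window [0,5] length 6 -- new best
  Position 6 ('a'): repeat (last at 0), move window start to 1
  Position 6 ('a'): window [1,6] length 6
  Position 7 ('b'): repeat (last at 4), move window start to 5
  Position 7 ('b'): window [5,7] length 3
  Position 8 ('e'): window [5,8] length 4
  Position 9 ('b'): repeat (last at 7), move window start to 8
  Position 9 ('b'): window [8,9] length 2
  Position 10 ('g'): window [8,10] length 3
  Position 11 ('h'): window [8,11] length 4
Longest substring with no repeats: "agedbh" with length 6

6


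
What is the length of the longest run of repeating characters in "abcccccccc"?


Input: "abcccccccc"
Scanning for longest run:
  Position 1 ('b'): new char, reset run to 1
  Position 2 ('c'): new char, reset run to 1
  Position 3 ('c'): continues run of 'c', length=2
  Position 4 ('c'): continues run of 'c', length=3
  Position 5 ('c'): continues run of 'c', length=4
  Position 6 ('c'): continues run of 'c', length=5
  Position 7 ('c'): continues run of 'c', length=6
  Position 8 ('c'): continues run of 'c', length=7
  Position 9 ('c'): continues run of 'c', length=8
Longest run: 'c' with length 8

8


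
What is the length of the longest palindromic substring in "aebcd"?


Input: "aebcd"
Checking substrings for palindromes:
  No multi-char palindromic substrings found
Longest palindromic substring: "a" with length 1

1


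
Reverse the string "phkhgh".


Input: phkhgh
Reading characters right to left:
  Position 5: 'h'
  Position 4: 'g'
  Position 3: 'h'
  Position 2: 'k'
  Position 1: 'h'
  Position 0: 'p'
Reversed: hghkhp

hghkhp


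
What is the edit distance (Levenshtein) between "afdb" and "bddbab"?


Computing edit distance: "afdb" -> "bddbab"
DP table:
           b    d    d    b    a    b
      0    1    2    3    4    5    6
  a   1    1    2    3    4    4    5
  f   2    2    2    3    4    5    5
  d   3    3    2    2    3    4    5
  b   4    3    3    3    2    3    4
Edit distance = dp[4][6] = 4

4


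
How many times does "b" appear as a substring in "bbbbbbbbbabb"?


Searching for "b" in "bbbbbbbbbabb"
Scanning each position:
  Position 0: "b" => MATCH
  Position 1: "b" => MATCH
  Position 2: "b" => MATCH
  Position 3: "b" => MATCH
  Position 4: "b" => MATCH
  Position 5: "b" => MATCH
  Position 6: "b" => MATCH
  Position 7: "b" => MATCH
  Position 8: "b" => MATCH
  Position 9: "a" => no
  Position 10: "b" => MATCH
  Position 11: "b" => MATCH
Total occurrences: 11

11


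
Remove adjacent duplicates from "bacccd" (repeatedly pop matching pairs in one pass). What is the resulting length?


Input: bacccd
Stack-based adjacent duplicate removal:
  Read 'b': push. Stack: b
  Read 'a': push. Stack: ba
  Read 'c': push. Stack: bac
  Read 'c': matches stack top 'c' => pop. Stack: ba
  Read 'c': push. Stack: bac
  Read 'd': push. Stack: bacd
Final stack: "bacd" (length 4)

4


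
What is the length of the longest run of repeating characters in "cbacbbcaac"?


Input: "cbacbbcaac"
Scanning for longest run:
  Position 1 ('b'): new char, reset run to 1
  Position 2 ('a'): new char, reset run to 1
  Position 3 ('c'): new char, reset run to 1
  Position 4 ('b'): new char, reset run to 1
  Position 5 ('b'): continues run of 'b', length=2
  Position 6 ('c'): new char, reset run to 1
  Position 7 ('a'): new char, reset run to 1
  Position 8 ('a'): continues run of 'a', length=2
  Position 9 ('c'): new char, reset run to 1
Longest run: 'b' with length 2

2
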